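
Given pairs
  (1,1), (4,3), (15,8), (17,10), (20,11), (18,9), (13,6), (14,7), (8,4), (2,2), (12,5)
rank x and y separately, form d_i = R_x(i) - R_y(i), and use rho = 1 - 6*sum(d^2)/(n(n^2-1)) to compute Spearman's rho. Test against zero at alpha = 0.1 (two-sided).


Step 1: Rank x and y separately (midranks; no ties here).
rank(x): 1->1, 4->3, 15->8, 17->9, 20->11, 18->10, 13->6, 14->7, 8->4, 2->2, 12->5
rank(y): 1->1, 3->3, 8->8, 10->10, 11->11, 9->9, 6->6, 7->7, 4->4, 2->2, 5->5
Step 2: d_i = R_x(i) - R_y(i); compute d_i^2.
  (1-1)^2=0, (3-3)^2=0, (8-8)^2=0, (9-10)^2=1, (11-11)^2=0, (10-9)^2=1, (6-6)^2=0, (7-7)^2=0, (4-4)^2=0, (2-2)^2=0, (5-5)^2=0
sum(d^2) = 2.
Step 3: rho = 1 - 6*2 / (11*(11^2 - 1)) = 1 - 12/1320 = 0.990909.
Step 4: Under H0, t = rho * sqrt((n-2)/(1-rho^2)) = 22.0966 ~ t(9).
Step 5: Two-sided p-value from the t-distribution with 9 df = 0.000000.
Step 6: alpha = 0.1. reject H0.

rho = 0.9909, p = 0.000000, reject H0 at alpha = 0.1.


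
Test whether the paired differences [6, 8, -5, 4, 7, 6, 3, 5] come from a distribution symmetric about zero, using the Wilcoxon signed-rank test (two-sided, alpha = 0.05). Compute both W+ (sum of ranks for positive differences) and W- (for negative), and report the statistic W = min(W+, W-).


Step 1: Drop any zero differences (none here) and take |d_i|.
|d| = [6, 8, 5, 4, 7, 6, 3, 5]
Step 2: Midrank |d_i| (ties get averaged ranks).
ranks: |6|->5.5, |8|->8, |5|->3.5, |4|->2, |7|->7, |6|->5.5, |3|->1, |5|->3.5
Step 3: Attach original signs; sum ranks with positive sign and with negative sign.
W+ = 5.5 + 8 + 2 + 7 + 5.5 + 1 + 3.5 = 32.5
W- = 3.5 = 3.5
(Check: W+ + W- = 36 should equal n(n+1)/2 = 36.)
Step 4: Test statistic W = min(W+, W-) = 3.5.
Step 5: Ties in |d|, so use the tie-corrected normal approximation.
        E[W] = n(n+1)/4 = 8*9/4 = 18.
        Tie groups: |d|=5 (t=2), |d|=6 (t=2); sum(t^3 - t) = 12.
        Var[W] = n(n+1)(2n+1)/24 - sum(t^3-t)/48 = 1224/24 - 12/48 = 50.75.
        z = (W - E[W]) / sqrt(Var[W]) = (3.5 - 18) / 7.1239 = -2.0354.
        Two-sided p = 2*Phi(z) = 0.041811.
Step 6: alpha = 0.05. reject H0.

W+ = 32.5, W- = 3.5, W = min = 3.5, p = 0.041811, reject H0.


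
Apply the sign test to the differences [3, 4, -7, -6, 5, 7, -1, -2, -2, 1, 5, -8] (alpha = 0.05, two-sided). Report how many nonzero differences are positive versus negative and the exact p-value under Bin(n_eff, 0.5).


Step 1: Discard zero differences. Original n = 12; n_eff = number of nonzero differences = 12.
Nonzero differences (with sign): +3, +4, -7, -6, +5, +7, -1, -2, -2, +1, +5, -8
Step 2: Count signs: positive = 6, negative = 6.
Step 3: Under H0: P(positive) = 0.5, so the number of positives S ~ Bin(12, 0.5).
Step 4: Two-sided exact p-value = sum of Bin(12,0.5) probabilities at or below the observed probability = 1.000000.
Step 5: alpha = 0.05. fail to reject H0.

n_eff = 12, pos = 6, neg = 6, p = 1.000000, fail to reject H0.


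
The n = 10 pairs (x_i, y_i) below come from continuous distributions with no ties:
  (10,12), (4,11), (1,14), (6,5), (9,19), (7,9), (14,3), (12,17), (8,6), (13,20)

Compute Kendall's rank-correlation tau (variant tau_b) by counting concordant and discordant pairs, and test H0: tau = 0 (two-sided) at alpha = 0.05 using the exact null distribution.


Step 1: Enumerate the 45 unordered pairs (i,j) with i<j and classify each by sign(x_j-x_i) * sign(y_j-y_i).
  (1,2):dx=-6,dy=-1->C; (1,3):dx=-9,dy=+2->D; (1,4):dx=-4,dy=-7->C; (1,5):dx=-1,dy=+7->D
  (1,6):dx=-3,dy=-3->C; (1,7):dx=+4,dy=-9->D; (1,8):dx=+2,dy=+5->C; (1,9):dx=-2,dy=-6->C
  (1,10):dx=+3,dy=+8->C; (2,3):dx=-3,dy=+3->D; (2,4):dx=+2,dy=-6->D; (2,5):dx=+5,dy=+8->C
  (2,6):dx=+3,dy=-2->D; (2,7):dx=+10,dy=-8->D; (2,8):dx=+8,dy=+6->C; (2,9):dx=+4,dy=-5->D
  (2,10):dx=+9,dy=+9->C; (3,4):dx=+5,dy=-9->D; (3,5):dx=+8,dy=+5->C; (3,6):dx=+6,dy=-5->D
  (3,7):dx=+13,dy=-11->D; (3,8):dx=+11,dy=+3->C; (3,9):dx=+7,dy=-8->D; (3,10):dx=+12,dy=+6->C
  (4,5):dx=+3,dy=+14->C; (4,6):dx=+1,dy=+4->C; (4,7):dx=+8,dy=-2->D; (4,8):dx=+6,dy=+12->C
  (4,9):dx=+2,dy=+1->C; (4,10):dx=+7,dy=+15->C; (5,6):dx=-2,dy=-10->C; (5,7):dx=+5,dy=-16->D
  (5,8):dx=+3,dy=-2->D; (5,9):dx=-1,dy=-13->C; (5,10):dx=+4,dy=+1->C; (6,7):dx=+7,dy=-6->D
  (6,8):dx=+5,dy=+8->C; (6,9):dx=+1,dy=-3->D; (6,10):dx=+6,dy=+11->C; (7,8):dx=-2,dy=+14->D
  (7,9):dx=-6,dy=+3->D; (7,10):dx=-1,dy=+17->D; (8,9):dx=-4,dy=-11->C; (8,10):dx=+1,dy=+3->C
  (9,10):dx=+5,dy=+14->C
Step 2: C = 25, D = 20, total pairs = 45.
Step 3: tau = (C - D)/(n(n-1)/2) = (25 - 20)/45 = 0.111111.
Step 4: Exact two-sided p-value (enumerate n! = 3628800 permutations of y under H0): p = 0.727490.
Step 5: alpha = 0.05. fail to reject H0.

tau_b = 0.1111 (C=25, D=20), p = 0.727490, fail to reject H0.


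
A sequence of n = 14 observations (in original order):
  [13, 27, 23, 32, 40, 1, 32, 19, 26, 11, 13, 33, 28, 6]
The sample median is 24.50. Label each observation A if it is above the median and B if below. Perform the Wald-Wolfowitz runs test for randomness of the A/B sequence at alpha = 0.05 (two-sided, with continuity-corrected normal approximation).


Step 1: Compute median = 24.50; label A = above, B = below.
Labels in order: BABAABABABBAAB  (n_A = 7, n_B = 7)
Step 2: Count runs R = 11.
Step 3: Under H0 (random ordering), E[R] = 2*n_A*n_B/(n_A+n_B) + 1 = 2*7*7/14 + 1 = 8.0000.
        Var[R] = 2*n_A*n_B*(2*n_A*n_B - n_A - n_B) / ((n_A+n_B)^2 * (n_A+n_B-1)) = 8232/2548 = 3.2308.
        SD[R] = 1.7974.
Step 4: Continuity-corrected z = (R - 0.5 - E[R]) / SD[R] = (11 - 0.5 - 8.0000) / 1.7974 = 1.3909.
Step 5: Two-sided p-value via normal approximation = 2*(1 - Phi(|z|)) = 0.164264.
Step 6: alpha = 0.05. fail to reject H0.

R = 11, z = 1.3909, p = 0.164264, fail to reject H0.


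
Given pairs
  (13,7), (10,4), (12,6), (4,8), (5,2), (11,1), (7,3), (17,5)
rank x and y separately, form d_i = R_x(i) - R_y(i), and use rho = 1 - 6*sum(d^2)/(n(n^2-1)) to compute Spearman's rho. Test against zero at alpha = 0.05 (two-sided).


Step 1: Rank x and y separately (midranks; no ties here).
rank(x): 13->7, 10->4, 12->6, 4->1, 5->2, 11->5, 7->3, 17->8
rank(y): 7->7, 4->4, 6->6, 8->8, 2->2, 1->1, 3->3, 5->5
Step 2: d_i = R_x(i) - R_y(i); compute d_i^2.
  (7-7)^2=0, (4-4)^2=0, (6-6)^2=0, (1-8)^2=49, (2-2)^2=0, (5-1)^2=16, (3-3)^2=0, (8-5)^2=9
sum(d^2) = 74.
Step 3: rho = 1 - 6*74 / (8*(8^2 - 1)) = 1 - 444/504 = 0.119048.
Step 4: Under H0, t = rho * sqrt((n-2)/(1-rho^2)) = 0.2937 ~ t(6).
Step 5: Two-sided p-value from the t-distribution with 6 df = 0.778886.
Step 6: alpha = 0.05. fail to reject H0.

rho = 0.1190, p = 0.778886, fail to reject H0 at alpha = 0.05.


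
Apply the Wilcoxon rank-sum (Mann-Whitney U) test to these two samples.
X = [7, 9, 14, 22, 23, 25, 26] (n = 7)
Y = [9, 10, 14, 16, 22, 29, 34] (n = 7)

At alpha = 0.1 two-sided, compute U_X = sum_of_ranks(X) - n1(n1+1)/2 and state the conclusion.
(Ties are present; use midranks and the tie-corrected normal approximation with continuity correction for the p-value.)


Step 1: Combine and sort all 14 observations; assign midranks.
sorted (value, group): (7,X), (9,X), (9,Y), (10,Y), (14,X), (14,Y), (16,Y), (22,X), (22,Y), (23,X), (25,X), (26,X), (29,Y), (34,Y)
ranks: 7->1, 9->2.5, 9->2.5, 10->4, 14->5.5, 14->5.5, 16->7, 22->8.5, 22->8.5, 23->10, 25->11, 26->12, 29->13, 34->14
Step 2: Rank sum for X: R1 = 1 + 2.5 + 5.5 + 8.5 + 10 + 11 + 12 = 50.5.
Step 3: U_X = R1 - n1(n1+1)/2 = 50.5 - 7*8/2 = 50.5 - 28 = 22.5.
       U_Y = n1*n2 - U_X = 49 - 22.5 = 26.5.
Step 4: Ties are present, so use the tie-corrected normal approximation (with continuity correction) for the p-value.
Step 5: p-value = 0.847509; compare to alpha = 0.1. fail to reject H0.

U_X = 22.5, p = 0.847509, fail to reject H0 at alpha = 0.1.


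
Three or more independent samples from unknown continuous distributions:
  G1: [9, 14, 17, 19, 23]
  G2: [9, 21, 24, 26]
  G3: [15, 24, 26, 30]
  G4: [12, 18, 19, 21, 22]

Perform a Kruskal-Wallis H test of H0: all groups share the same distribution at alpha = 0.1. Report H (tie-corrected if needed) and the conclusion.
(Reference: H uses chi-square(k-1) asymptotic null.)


Step 1: Combine all N = 18 observations and assign midranks.
sorted (value, group, rank): (9,G1,1.5), (9,G2,1.5), (12,G4,3), (14,G1,4), (15,G3,5), (17,G1,6), (18,G4,7), (19,G1,8.5), (19,G4,8.5), (21,G2,10.5), (21,G4,10.5), (22,G4,12), (23,G1,13), (24,G2,14.5), (24,G3,14.5), (26,G2,16.5), (26,G3,16.5), (30,G3,18)
Step 2: Sum ranks within each group.
R_1 = 33 (n_1 = 5)
R_2 = 43 (n_2 = 4)
R_3 = 54 (n_3 = 4)
R_4 = 41 (n_4 = 5)
Step 3: H = 12/(N(N+1)) * sum(R_i^2/n_i) - 3(N+1)
     = 12/(18*19) * (33^2/5 + 43^2/4 + 54^2/4 + 41^2/5) - 3*19
     = 0.035088 * 1745.25 - 57
     = 4.236842.
Step 4: Ties present; correction factor C = 1 - 30/(18^3 - 18) = 0.994840. Corrected H = 4.236842 / 0.994840 = 4.258817.
Step 5: Under H0, H ~ chi^2(3); p-value = 0.234839.
Step 6: alpha = 0.1. fail to reject H0.

H = 4.2588, df = 3, p = 0.234839, fail to reject H0.


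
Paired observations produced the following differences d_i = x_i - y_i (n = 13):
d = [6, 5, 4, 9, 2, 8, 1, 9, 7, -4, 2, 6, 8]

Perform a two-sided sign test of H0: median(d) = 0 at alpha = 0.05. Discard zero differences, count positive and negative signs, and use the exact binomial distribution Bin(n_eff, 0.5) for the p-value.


Step 1: Discard zero differences. Original n = 13; n_eff = number of nonzero differences = 13.
Nonzero differences (with sign): +6, +5, +4, +9, +2, +8, +1, +9, +7, -4, +2, +6, +8
Step 2: Count signs: positive = 12, negative = 1.
Step 3: Under H0: P(positive) = 0.5, so the number of positives S ~ Bin(13, 0.5).
Step 4: Two-sided exact p-value = sum of Bin(13,0.5) probabilities at or below the observed probability = 0.003418.
Step 5: alpha = 0.05. reject H0.

n_eff = 13, pos = 12, neg = 1, p = 0.003418, reject H0.


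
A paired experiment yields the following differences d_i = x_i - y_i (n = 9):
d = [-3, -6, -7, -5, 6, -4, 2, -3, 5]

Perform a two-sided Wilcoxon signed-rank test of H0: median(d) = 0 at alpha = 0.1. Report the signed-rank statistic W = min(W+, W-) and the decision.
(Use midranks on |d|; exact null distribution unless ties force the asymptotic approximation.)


Step 1: Drop any zero differences (none here) and take |d_i|.
|d| = [3, 6, 7, 5, 6, 4, 2, 3, 5]
Step 2: Midrank |d_i| (ties get averaged ranks).
ranks: |3|->2.5, |6|->7.5, |7|->9, |5|->5.5, |6|->7.5, |4|->4, |2|->1, |3|->2.5, |5|->5.5
Step 3: Attach original signs; sum ranks with positive sign and with negative sign.
W+ = 7.5 + 1 + 5.5 = 14
W- = 2.5 + 7.5 + 9 + 5.5 + 4 + 2.5 = 31
(Check: W+ + W- = 45 should equal n(n+1)/2 = 45.)
Step 4: Test statistic W = min(W+, W-) = 14.
Step 5: Ties in |d|, so use the tie-corrected normal approximation.
        E[W] = n(n+1)/4 = 9*10/4 = 22.5.
        Tie groups: |d|=3 (t=2), |d|=5 (t=2), |d|=6 (t=2); sum(t^3 - t) = 18.
        Var[W] = n(n+1)(2n+1)/24 - sum(t^3-t)/48 = 1710/24 - 18/48 = 70.875.
        z = (W - E[W]) / sqrt(Var[W]) = (14 - 22.5) / 8.4187 = -1.0097.
        Two-sided p = 2*Phi(z) = 0.312661.
Step 6: alpha = 0.1. fail to reject H0.

W+ = 14, W- = 31, W = min = 14, p = 0.312661, fail to reject H0.


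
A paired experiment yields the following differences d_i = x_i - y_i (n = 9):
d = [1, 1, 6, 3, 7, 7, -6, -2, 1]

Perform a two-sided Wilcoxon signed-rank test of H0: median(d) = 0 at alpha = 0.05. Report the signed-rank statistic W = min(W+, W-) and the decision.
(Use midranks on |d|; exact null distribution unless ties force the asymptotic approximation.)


Step 1: Drop any zero differences (none here) and take |d_i|.
|d| = [1, 1, 6, 3, 7, 7, 6, 2, 1]
Step 2: Midrank |d_i| (ties get averaged ranks).
ranks: |1|->2, |1|->2, |6|->6.5, |3|->5, |7|->8.5, |7|->8.5, |6|->6.5, |2|->4, |1|->2
Step 3: Attach original signs; sum ranks with positive sign and with negative sign.
W+ = 2 + 2 + 6.5 + 5 + 8.5 + 8.5 + 2 = 34.5
W- = 6.5 + 4 = 10.5
(Check: W+ + W- = 45 should equal n(n+1)/2 = 45.)
Step 4: Test statistic W = min(W+, W-) = 10.5.
Step 5: Ties in |d|, so use the tie-corrected normal approximation.
        E[W] = n(n+1)/4 = 9*10/4 = 22.5.
        Tie groups: |d|=1 (t=3), |d|=6 (t=2), |d|=7 (t=2); sum(t^3 - t) = 36.
        Var[W] = n(n+1)(2n+1)/24 - sum(t^3-t)/48 = 1710/24 - 36/48 = 70.5.
        z = (W - E[W]) / sqrt(Var[W]) = (10.5 - 22.5) / 8.3964 = -1.4292.
        Two-sided p = 2*Phi(z) = 0.152953.
Step 6: alpha = 0.05. fail to reject H0.

W+ = 34.5, W- = 10.5, W = min = 10.5, p = 0.152953, fail to reject H0.


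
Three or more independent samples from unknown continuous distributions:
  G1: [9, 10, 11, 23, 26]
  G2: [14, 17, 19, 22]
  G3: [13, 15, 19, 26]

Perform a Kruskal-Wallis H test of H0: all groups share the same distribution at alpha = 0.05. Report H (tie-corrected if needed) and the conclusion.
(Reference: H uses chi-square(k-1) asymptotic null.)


Step 1: Combine all N = 13 observations and assign midranks.
sorted (value, group, rank): (9,G1,1), (10,G1,2), (11,G1,3), (13,G3,4), (14,G2,5), (15,G3,6), (17,G2,7), (19,G2,8.5), (19,G3,8.5), (22,G2,10), (23,G1,11), (26,G1,12.5), (26,G3,12.5)
Step 2: Sum ranks within each group.
R_1 = 29.5 (n_1 = 5)
R_2 = 30.5 (n_2 = 4)
R_3 = 31 (n_3 = 4)
Step 3: H = 12/(N(N+1)) * sum(R_i^2/n_i) - 3(N+1)
     = 12/(13*14) * (29.5^2/5 + 30.5^2/4 + 31^2/4) - 3*14
     = 0.065934 * 646.862 - 42
     = 0.650275.
Step 4: Ties present; correction factor C = 1 - 12/(13^3 - 13) = 0.994505. Corrected H = 0.650275 / 0.994505 = 0.653867.
Step 5: Under H0, H ~ chi^2(2); p-value = 0.721132.
Step 6: alpha = 0.05. fail to reject H0.

H = 0.6539, df = 2, p = 0.721132, fail to reject H0.


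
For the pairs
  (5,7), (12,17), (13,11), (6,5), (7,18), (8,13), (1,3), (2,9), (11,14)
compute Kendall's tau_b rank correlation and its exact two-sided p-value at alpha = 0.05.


Step 1: Enumerate the 36 unordered pairs (i,j) with i<j and classify each by sign(x_j-x_i) * sign(y_j-y_i).
  (1,2):dx=+7,dy=+10->C; (1,3):dx=+8,dy=+4->C; (1,4):dx=+1,dy=-2->D; (1,5):dx=+2,dy=+11->C
  (1,6):dx=+3,dy=+6->C; (1,7):dx=-4,dy=-4->C; (1,8):dx=-3,dy=+2->D; (1,9):dx=+6,dy=+7->C
  (2,3):dx=+1,dy=-6->D; (2,4):dx=-6,dy=-12->C; (2,5):dx=-5,dy=+1->D; (2,6):dx=-4,dy=-4->C
  (2,7):dx=-11,dy=-14->C; (2,8):dx=-10,dy=-8->C; (2,9):dx=-1,dy=-3->C; (3,4):dx=-7,dy=-6->C
  (3,5):dx=-6,dy=+7->D; (3,6):dx=-5,dy=+2->D; (3,7):dx=-12,dy=-8->C; (3,8):dx=-11,dy=-2->C
  (3,9):dx=-2,dy=+3->D; (4,5):dx=+1,dy=+13->C; (4,6):dx=+2,dy=+8->C; (4,7):dx=-5,dy=-2->C
  (4,8):dx=-4,dy=+4->D; (4,9):dx=+5,dy=+9->C; (5,6):dx=+1,dy=-5->D; (5,7):dx=-6,dy=-15->C
  (5,8):dx=-5,dy=-9->C; (5,9):dx=+4,dy=-4->D; (6,7):dx=-7,dy=-10->C; (6,8):dx=-6,dy=-4->C
  (6,9):dx=+3,dy=+1->C; (7,8):dx=+1,dy=+6->C; (7,9):dx=+10,dy=+11->C; (8,9):dx=+9,dy=+5->C
Step 2: C = 26, D = 10, total pairs = 36.
Step 3: tau = (C - D)/(n(n-1)/2) = (26 - 10)/36 = 0.444444.
Step 4: Exact two-sided p-value (enumerate n! = 362880 permutations of y under H0): p = 0.119439.
Step 5: alpha = 0.05. fail to reject H0.

tau_b = 0.4444 (C=26, D=10), p = 0.119439, fail to reject H0.


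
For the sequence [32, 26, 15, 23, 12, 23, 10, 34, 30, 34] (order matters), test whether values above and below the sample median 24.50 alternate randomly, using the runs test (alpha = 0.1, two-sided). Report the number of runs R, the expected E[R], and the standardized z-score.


Step 1: Compute median = 24.50; label A = above, B = below.
Labels in order: AABBBBBAAA  (n_A = 5, n_B = 5)
Step 2: Count runs R = 3.
Step 3: Under H0 (random ordering), E[R] = 2*n_A*n_B/(n_A+n_B) + 1 = 2*5*5/10 + 1 = 6.0000.
        Var[R] = 2*n_A*n_B*(2*n_A*n_B - n_A - n_B) / ((n_A+n_B)^2 * (n_A+n_B-1)) = 2000/900 = 2.2222.
        SD[R] = 1.4907.
Step 4: Continuity-corrected z = (R + 0.5 - E[R]) / SD[R] = (3 + 0.5 - 6.0000) / 1.4907 = -1.6771.
Step 5: Two-sided p-value via normal approximation = 2*(1 - Phi(|z|)) = 0.093533.
Step 6: alpha = 0.1. reject H0.

R = 3, z = -1.6771, p = 0.093533, reject H0.


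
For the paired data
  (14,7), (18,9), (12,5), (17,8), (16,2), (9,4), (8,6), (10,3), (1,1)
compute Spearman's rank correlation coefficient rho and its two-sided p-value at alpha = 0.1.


Step 1: Rank x and y separately (midranks; no ties here).
rank(x): 14->6, 18->9, 12->5, 17->8, 16->7, 9->3, 8->2, 10->4, 1->1
rank(y): 7->7, 9->9, 5->5, 8->8, 2->2, 4->4, 6->6, 3->3, 1->1
Step 2: d_i = R_x(i) - R_y(i); compute d_i^2.
  (6-7)^2=1, (9-9)^2=0, (5-5)^2=0, (8-8)^2=0, (7-2)^2=25, (3-4)^2=1, (2-6)^2=16, (4-3)^2=1, (1-1)^2=0
sum(d^2) = 44.
Step 3: rho = 1 - 6*44 / (9*(9^2 - 1)) = 1 - 264/720 = 0.633333.
Step 4: Under H0, t = rho * sqrt((n-2)/(1-rho^2)) = 2.1653 ~ t(7).
Step 5: Two-sided p-value from the t-distribution with 7 df = 0.067086.
Step 6: alpha = 0.1. reject H0.

rho = 0.6333, p = 0.067086, reject H0 at alpha = 0.1.


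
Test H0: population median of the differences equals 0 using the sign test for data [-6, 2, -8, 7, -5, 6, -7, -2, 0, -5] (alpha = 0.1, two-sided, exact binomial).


Step 1: Discard zero differences. Original n = 10; n_eff = number of nonzero differences = 9.
Nonzero differences (with sign): -6, +2, -8, +7, -5, +6, -7, -2, -5
Step 2: Count signs: positive = 3, negative = 6.
Step 3: Under H0: P(positive) = 0.5, so the number of positives S ~ Bin(9, 0.5).
Step 4: Two-sided exact p-value = sum of Bin(9,0.5) probabilities at or below the observed probability = 0.507812.
Step 5: alpha = 0.1. fail to reject H0.

n_eff = 9, pos = 3, neg = 6, p = 0.507812, fail to reject H0.


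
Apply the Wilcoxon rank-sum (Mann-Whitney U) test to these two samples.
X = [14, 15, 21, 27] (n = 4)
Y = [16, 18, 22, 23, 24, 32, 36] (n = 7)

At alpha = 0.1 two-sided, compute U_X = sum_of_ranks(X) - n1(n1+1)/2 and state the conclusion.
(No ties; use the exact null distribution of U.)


Step 1: Combine and sort all 11 observations; assign midranks.
sorted (value, group): (14,X), (15,X), (16,Y), (18,Y), (21,X), (22,Y), (23,Y), (24,Y), (27,X), (32,Y), (36,Y)
ranks: 14->1, 15->2, 16->3, 18->4, 21->5, 22->6, 23->7, 24->8, 27->9, 32->10, 36->11
Step 2: Rank sum for X: R1 = 1 + 2 + 5 + 9 = 17.
Step 3: U_X = R1 - n1(n1+1)/2 = 17 - 4*5/2 = 17 - 10 = 7.
       U_Y = n1*n2 - U_X = 28 - 7 = 21.
Step 4: No ties, so the exact null distribution of U (based on enumerating the C(11,4) = 330 equally likely rank assignments) gives the two-sided p-value.
Step 5: p-value = 0.230303; compare to alpha = 0.1. fail to reject H0.

U_X = 7, p = 0.230303, fail to reject H0 at alpha = 0.1.


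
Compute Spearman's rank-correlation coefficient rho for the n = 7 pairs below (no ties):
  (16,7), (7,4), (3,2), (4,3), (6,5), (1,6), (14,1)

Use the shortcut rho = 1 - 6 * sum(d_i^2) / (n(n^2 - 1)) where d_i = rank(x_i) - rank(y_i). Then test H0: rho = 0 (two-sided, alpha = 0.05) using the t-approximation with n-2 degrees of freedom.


Step 1: Rank x and y separately (midranks; no ties here).
rank(x): 16->7, 7->5, 3->2, 4->3, 6->4, 1->1, 14->6
rank(y): 7->7, 4->4, 2->2, 3->3, 5->5, 6->6, 1->1
Step 2: d_i = R_x(i) - R_y(i); compute d_i^2.
  (7-7)^2=0, (5-4)^2=1, (2-2)^2=0, (3-3)^2=0, (4-5)^2=1, (1-6)^2=25, (6-1)^2=25
sum(d^2) = 52.
Step 3: rho = 1 - 6*52 / (7*(7^2 - 1)) = 1 - 312/336 = 0.071429.
Step 4: Under H0, t = rho * sqrt((n-2)/(1-rho^2)) = 0.1601 ~ t(5).
Step 5: Two-sided p-value from the t-distribution with 5 df = 0.879048.
Step 6: alpha = 0.05. fail to reject H0.

rho = 0.0714, p = 0.879048, fail to reject H0 at alpha = 0.05.


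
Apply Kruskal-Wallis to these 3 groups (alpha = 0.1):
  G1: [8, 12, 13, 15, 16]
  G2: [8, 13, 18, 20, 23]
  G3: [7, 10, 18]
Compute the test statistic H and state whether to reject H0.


Step 1: Combine all N = 13 observations and assign midranks.
sorted (value, group, rank): (7,G3,1), (8,G1,2.5), (8,G2,2.5), (10,G3,4), (12,G1,5), (13,G1,6.5), (13,G2,6.5), (15,G1,8), (16,G1,9), (18,G2,10.5), (18,G3,10.5), (20,G2,12), (23,G2,13)
Step 2: Sum ranks within each group.
R_1 = 31 (n_1 = 5)
R_2 = 44.5 (n_2 = 5)
R_3 = 15.5 (n_3 = 3)
Step 3: H = 12/(N(N+1)) * sum(R_i^2/n_i) - 3(N+1)
     = 12/(13*14) * (31^2/5 + 44.5^2/5 + 15.5^2/3) - 3*14
     = 0.065934 * 668.333 - 42
     = 2.065934.
Step 4: Ties present; correction factor C = 1 - 18/(13^3 - 13) = 0.991758. Corrected H = 2.065934 / 0.991758 = 2.083102.
Step 5: Under H0, H ~ chi^2(2); p-value = 0.352907.
Step 6: alpha = 0.1. fail to reject H0.

H = 2.0831, df = 2, p = 0.352907, fail to reject H0.


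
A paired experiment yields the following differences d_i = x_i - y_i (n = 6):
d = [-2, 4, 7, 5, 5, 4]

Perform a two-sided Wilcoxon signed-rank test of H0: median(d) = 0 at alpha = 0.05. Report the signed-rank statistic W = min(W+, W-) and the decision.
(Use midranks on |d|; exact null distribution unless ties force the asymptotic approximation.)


Step 1: Drop any zero differences (none here) and take |d_i|.
|d| = [2, 4, 7, 5, 5, 4]
Step 2: Midrank |d_i| (ties get averaged ranks).
ranks: |2|->1, |4|->2.5, |7|->6, |5|->4.5, |5|->4.5, |4|->2.5
Step 3: Attach original signs; sum ranks with positive sign and with negative sign.
W+ = 2.5 + 6 + 4.5 + 4.5 + 2.5 = 20
W- = 1 = 1
(Check: W+ + W- = 21 should equal n(n+1)/2 = 21.)
Step 4: Test statistic W = min(W+, W-) = 1.
Step 5: Ties in |d|, so use the tie-corrected normal approximation.
        E[W] = n(n+1)/4 = 6*7/4 = 10.5.
        Tie groups: |d|=4 (t=2), |d|=5 (t=2); sum(t^3 - t) = 12.
        Var[W] = n(n+1)(2n+1)/24 - sum(t^3-t)/48 = 546/24 - 12/48 = 22.5.
        z = (W - E[W]) / sqrt(Var[W]) = (1 - 10.5) / 4.7434 = -2.0028.
        Two-sided p = 2*Phi(z) = 0.045201.
Step 6: alpha = 0.05. reject H0.

W+ = 20, W- = 1, W = min = 1, p = 0.045201, reject H0.


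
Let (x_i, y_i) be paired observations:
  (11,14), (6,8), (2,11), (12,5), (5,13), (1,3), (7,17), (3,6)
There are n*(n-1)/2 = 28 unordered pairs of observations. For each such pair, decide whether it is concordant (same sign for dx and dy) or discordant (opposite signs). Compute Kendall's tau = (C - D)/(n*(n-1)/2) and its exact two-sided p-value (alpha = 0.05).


Step 1: Enumerate the 28 unordered pairs (i,j) with i<j and classify each by sign(x_j-x_i) * sign(y_j-y_i).
  (1,2):dx=-5,dy=-6->C; (1,3):dx=-9,dy=-3->C; (1,4):dx=+1,dy=-9->D; (1,5):dx=-6,dy=-1->C
  (1,6):dx=-10,dy=-11->C; (1,7):dx=-4,dy=+3->D; (1,8):dx=-8,dy=-8->C; (2,3):dx=-4,dy=+3->D
  (2,4):dx=+6,dy=-3->D; (2,5):dx=-1,dy=+5->D; (2,6):dx=-5,dy=-5->C; (2,7):dx=+1,dy=+9->C
  (2,8):dx=-3,dy=-2->C; (3,4):dx=+10,dy=-6->D; (3,5):dx=+3,dy=+2->C; (3,6):dx=-1,dy=-8->C
  (3,7):dx=+5,dy=+6->C; (3,8):dx=+1,dy=-5->D; (4,5):dx=-7,dy=+8->D; (4,6):dx=-11,dy=-2->C
  (4,7):dx=-5,dy=+12->D; (4,8):dx=-9,dy=+1->D; (5,6):dx=-4,dy=-10->C; (5,7):dx=+2,dy=+4->C
  (5,8):dx=-2,dy=-7->C; (6,7):dx=+6,dy=+14->C; (6,8):dx=+2,dy=+3->C; (7,8):dx=-4,dy=-11->C
Step 2: C = 18, D = 10, total pairs = 28.
Step 3: tau = (C - D)/(n(n-1)/2) = (18 - 10)/28 = 0.285714.
Step 4: Exact two-sided p-value (enumerate n! = 40320 permutations of y under H0): p = 0.398760.
Step 5: alpha = 0.05. fail to reject H0.

tau_b = 0.2857 (C=18, D=10), p = 0.398760, fail to reject H0.


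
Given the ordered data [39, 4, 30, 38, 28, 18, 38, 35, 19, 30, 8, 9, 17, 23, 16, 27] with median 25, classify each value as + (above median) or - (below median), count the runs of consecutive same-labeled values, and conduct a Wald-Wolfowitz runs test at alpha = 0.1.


Step 1: Compute median = 25; label A = above, B = below.
Labels in order: ABAAABAABABBBBBA  (n_A = 8, n_B = 8)
Step 2: Count runs R = 9.
Step 3: Under H0 (random ordering), E[R] = 2*n_A*n_B/(n_A+n_B) + 1 = 2*8*8/16 + 1 = 9.0000.
        Var[R] = 2*n_A*n_B*(2*n_A*n_B - n_A - n_B) / ((n_A+n_B)^2 * (n_A+n_B-1)) = 14336/3840 = 3.7333.
        SD[R] = 1.9322.
Step 4: R = E[R], so z = 0 with no continuity correction.
Step 5: Two-sided p-value via normal approximation = 2*(1 - Phi(|z|)) = 1.000000.
Step 6: alpha = 0.1. fail to reject H0.

R = 9, z = 0.0000, p = 1.000000, fail to reject H0.


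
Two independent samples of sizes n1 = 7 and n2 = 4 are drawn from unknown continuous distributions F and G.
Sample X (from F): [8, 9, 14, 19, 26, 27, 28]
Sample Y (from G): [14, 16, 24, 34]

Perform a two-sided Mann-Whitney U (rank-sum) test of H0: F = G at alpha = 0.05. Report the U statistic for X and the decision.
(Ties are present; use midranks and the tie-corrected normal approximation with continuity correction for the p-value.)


Step 1: Combine and sort all 11 observations; assign midranks.
sorted (value, group): (8,X), (9,X), (14,X), (14,Y), (16,Y), (19,X), (24,Y), (26,X), (27,X), (28,X), (34,Y)
ranks: 8->1, 9->2, 14->3.5, 14->3.5, 16->5, 19->6, 24->7, 26->8, 27->9, 28->10, 34->11
Step 2: Rank sum for X: R1 = 1 + 2 + 3.5 + 6 + 8 + 9 + 10 = 39.5.
Step 3: U_X = R1 - n1(n1+1)/2 = 39.5 - 7*8/2 = 39.5 - 28 = 11.5.
       U_Y = n1*n2 - U_X = 28 - 11.5 = 16.5.
Step 4: Ties are present, so use the tie-corrected normal approximation (with continuity correction) for the p-value.
Step 5: p-value = 0.704817; compare to alpha = 0.05. fail to reject H0.

U_X = 11.5, p = 0.704817, fail to reject H0 at alpha = 0.05.


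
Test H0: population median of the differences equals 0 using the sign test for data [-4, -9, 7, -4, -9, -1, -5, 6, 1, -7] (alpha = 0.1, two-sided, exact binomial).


Step 1: Discard zero differences. Original n = 10; n_eff = number of nonzero differences = 10.
Nonzero differences (with sign): -4, -9, +7, -4, -9, -1, -5, +6, +1, -7
Step 2: Count signs: positive = 3, negative = 7.
Step 3: Under H0: P(positive) = 0.5, so the number of positives S ~ Bin(10, 0.5).
Step 4: Two-sided exact p-value = sum of Bin(10,0.5) probabilities at or below the observed probability = 0.343750.
Step 5: alpha = 0.1. fail to reject H0.

n_eff = 10, pos = 3, neg = 7, p = 0.343750, fail to reject H0.


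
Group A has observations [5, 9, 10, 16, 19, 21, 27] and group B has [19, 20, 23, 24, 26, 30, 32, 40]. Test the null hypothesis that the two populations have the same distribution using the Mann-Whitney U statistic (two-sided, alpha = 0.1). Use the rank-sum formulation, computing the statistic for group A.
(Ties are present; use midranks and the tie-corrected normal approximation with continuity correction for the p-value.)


Step 1: Combine and sort all 15 observations; assign midranks.
sorted (value, group): (5,X), (9,X), (10,X), (16,X), (19,X), (19,Y), (20,Y), (21,X), (23,Y), (24,Y), (26,Y), (27,X), (30,Y), (32,Y), (40,Y)
ranks: 5->1, 9->2, 10->3, 16->4, 19->5.5, 19->5.5, 20->7, 21->8, 23->9, 24->10, 26->11, 27->12, 30->13, 32->14, 40->15
Step 2: Rank sum for X: R1 = 1 + 2 + 3 + 4 + 5.5 + 8 + 12 = 35.5.
Step 3: U_X = R1 - n1(n1+1)/2 = 35.5 - 7*8/2 = 35.5 - 28 = 7.5.
       U_Y = n1*n2 - U_X = 56 - 7.5 = 48.5.
Step 4: Ties are present, so use the tie-corrected normal approximation (with continuity correction) for the p-value.
Step 5: p-value = 0.020524; compare to alpha = 0.1. reject H0.

U_X = 7.5, p = 0.020524, reject H0 at alpha = 0.1.


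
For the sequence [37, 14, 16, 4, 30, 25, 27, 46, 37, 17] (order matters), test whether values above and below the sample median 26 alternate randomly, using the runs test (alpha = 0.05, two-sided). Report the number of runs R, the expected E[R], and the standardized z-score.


Step 1: Compute median = 26; label A = above, B = below.
Labels in order: ABBBABAAAB  (n_A = 5, n_B = 5)
Step 2: Count runs R = 6.
Step 3: Under H0 (random ordering), E[R] = 2*n_A*n_B/(n_A+n_B) + 1 = 2*5*5/10 + 1 = 6.0000.
        Var[R] = 2*n_A*n_B*(2*n_A*n_B - n_A - n_B) / ((n_A+n_B)^2 * (n_A+n_B-1)) = 2000/900 = 2.2222.
        SD[R] = 1.4907.
Step 4: R = E[R], so z = 0 with no continuity correction.
Step 5: Two-sided p-value via normal approximation = 2*(1 - Phi(|z|)) = 1.000000.
Step 6: alpha = 0.05. fail to reject H0.

R = 6, z = 0.0000, p = 1.000000, fail to reject H0.


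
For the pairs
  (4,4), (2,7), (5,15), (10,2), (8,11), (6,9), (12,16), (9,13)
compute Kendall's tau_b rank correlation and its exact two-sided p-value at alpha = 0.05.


Step 1: Enumerate the 28 unordered pairs (i,j) with i<j and classify each by sign(x_j-x_i) * sign(y_j-y_i).
  (1,2):dx=-2,dy=+3->D; (1,3):dx=+1,dy=+11->C; (1,4):dx=+6,dy=-2->D; (1,5):dx=+4,dy=+7->C
  (1,6):dx=+2,dy=+5->C; (1,7):dx=+8,dy=+12->C; (1,8):dx=+5,dy=+9->C; (2,3):dx=+3,dy=+8->C
  (2,4):dx=+8,dy=-5->D; (2,5):dx=+6,dy=+4->C; (2,6):dx=+4,dy=+2->C; (2,7):dx=+10,dy=+9->C
  (2,8):dx=+7,dy=+6->C; (3,4):dx=+5,dy=-13->D; (3,5):dx=+3,dy=-4->D; (3,6):dx=+1,dy=-6->D
  (3,7):dx=+7,dy=+1->C; (3,8):dx=+4,dy=-2->D; (4,5):dx=-2,dy=+9->D; (4,6):dx=-4,dy=+7->D
  (4,7):dx=+2,dy=+14->C; (4,8):dx=-1,dy=+11->D; (5,6):dx=-2,dy=-2->C; (5,7):dx=+4,dy=+5->C
  (5,8):dx=+1,dy=+2->C; (6,7):dx=+6,dy=+7->C; (6,8):dx=+3,dy=+4->C; (7,8):dx=-3,dy=-3->C
Step 2: C = 18, D = 10, total pairs = 28.
Step 3: tau = (C - D)/(n(n-1)/2) = (18 - 10)/28 = 0.285714.
Step 4: Exact two-sided p-value (enumerate n! = 40320 permutations of y under H0): p = 0.398760.
Step 5: alpha = 0.05. fail to reject H0.

tau_b = 0.2857 (C=18, D=10), p = 0.398760, fail to reject H0.


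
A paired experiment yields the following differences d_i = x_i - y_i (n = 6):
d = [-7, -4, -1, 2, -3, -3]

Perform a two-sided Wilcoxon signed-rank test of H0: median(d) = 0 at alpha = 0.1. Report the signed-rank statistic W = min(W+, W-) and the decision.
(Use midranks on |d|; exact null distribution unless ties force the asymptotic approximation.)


Step 1: Drop any zero differences (none here) and take |d_i|.
|d| = [7, 4, 1, 2, 3, 3]
Step 2: Midrank |d_i| (ties get averaged ranks).
ranks: |7|->6, |4|->5, |1|->1, |2|->2, |3|->3.5, |3|->3.5
Step 3: Attach original signs; sum ranks with positive sign and with negative sign.
W+ = 2 = 2
W- = 6 + 5 + 1 + 3.5 + 3.5 = 19
(Check: W+ + W- = 21 should equal n(n+1)/2 = 21.)
Step 4: Test statistic W = min(W+, W-) = 2.
Step 5: Ties in |d|, so use the tie-corrected normal approximation.
        E[W] = n(n+1)/4 = 6*7/4 = 10.5.
        Tie groups: |d|=3 (t=2); sum(t^3 - t) = 6.
        Var[W] = n(n+1)(2n+1)/24 - sum(t^3-t)/48 = 546/24 - 6/48 = 22.625.
        z = (W - E[W]) / sqrt(Var[W]) = (2 - 10.5) / 4.7566 = -1.7870.
        Two-sided p = 2*Phi(z) = 0.073937.
Step 6: alpha = 0.1. reject H0.

W+ = 2, W- = 19, W = min = 2, p = 0.073937, reject H0.


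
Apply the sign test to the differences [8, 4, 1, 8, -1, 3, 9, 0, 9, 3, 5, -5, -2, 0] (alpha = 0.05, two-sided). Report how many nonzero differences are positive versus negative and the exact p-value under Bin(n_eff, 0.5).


Step 1: Discard zero differences. Original n = 14; n_eff = number of nonzero differences = 12.
Nonzero differences (with sign): +8, +4, +1, +8, -1, +3, +9, +9, +3, +5, -5, -2
Step 2: Count signs: positive = 9, negative = 3.
Step 3: Under H0: P(positive) = 0.5, so the number of positives S ~ Bin(12, 0.5).
Step 4: Two-sided exact p-value = sum of Bin(12,0.5) probabilities at or below the observed probability = 0.145996.
Step 5: alpha = 0.05. fail to reject H0.

n_eff = 12, pos = 9, neg = 3, p = 0.145996, fail to reject H0.


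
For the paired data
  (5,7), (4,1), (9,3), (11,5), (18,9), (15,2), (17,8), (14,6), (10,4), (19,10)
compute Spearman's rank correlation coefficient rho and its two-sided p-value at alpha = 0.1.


Step 1: Rank x and y separately (midranks; no ties here).
rank(x): 5->2, 4->1, 9->3, 11->5, 18->9, 15->7, 17->8, 14->6, 10->4, 19->10
rank(y): 7->7, 1->1, 3->3, 5->5, 9->9, 2->2, 8->8, 6->6, 4->4, 10->10
Step 2: d_i = R_x(i) - R_y(i); compute d_i^2.
  (2-7)^2=25, (1-1)^2=0, (3-3)^2=0, (5-5)^2=0, (9-9)^2=0, (7-2)^2=25, (8-8)^2=0, (6-6)^2=0, (4-4)^2=0, (10-10)^2=0
sum(d^2) = 50.
Step 3: rho = 1 - 6*50 / (10*(10^2 - 1)) = 1 - 300/990 = 0.696970.
Step 4: Under H0, t = rho * sqrt((n-2)/(1-rho^2)) = 2.7490 ~ t(8).
Step 5: Two-sided p-value from the t-distribution with 8 df = 0.025097.
Step 6: alpha = 0.1. reject H0.

rho = 0.6970, p = 0.025097, reject H0 at alpha = 0.1.


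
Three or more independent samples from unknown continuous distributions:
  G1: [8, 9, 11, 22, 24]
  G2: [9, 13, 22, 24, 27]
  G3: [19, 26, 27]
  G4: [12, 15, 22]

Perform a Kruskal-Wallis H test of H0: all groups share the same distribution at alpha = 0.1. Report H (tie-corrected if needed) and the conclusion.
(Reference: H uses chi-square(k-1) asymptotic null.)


Step 1: Combine all N = 16 observations and assign midranks.
sorted (value, group, rank): (8,G1,1), (9,G1,2.5), (9,G2,2.5), (11,G1,4), (12,G4,5), (13,G2,6), (15,G4,7), (19,G3,8), (22,G1,10), (22,G2,10), (22,G4,10), (24,G1,12.5), (24,G2,12.5), (26,G3,14), (27,G2,15.5), (27,G3,15.5)
Step 2: Sum ranks within each group.
R_1 = 30 (n_1 = 5)
R_2 = 46.5 (n_2 = 5)
R_3 = 37.5 (n_3 = 3)
R_4 = 22 (n_4 = 3)
Step 3: H = 12/(N(N+1)) * sum(R_i^2/n_i) - 3(N+1)
     = 12/(16*17) * (30^2/5 + 46.5^2/5 + 37.5^2/3 + 22^2/3) - 3*17
     = 0.044118 * 1242.53 - 51
     = 3.817647.
Step 4: Ties present; correction factor C = 1 - 42/(16^3 - 16) = 0.989706. Corrected H = 3.817647 / 0.989706 = 3.857355.
Step 5: Under H0, H ~ chi^2(3); p-value = 0.277285.
Step 6: alpha = 0.1. fail to reject H0.

H = 3.8574, df = 3, p = 0.277285, fail to reject H0.


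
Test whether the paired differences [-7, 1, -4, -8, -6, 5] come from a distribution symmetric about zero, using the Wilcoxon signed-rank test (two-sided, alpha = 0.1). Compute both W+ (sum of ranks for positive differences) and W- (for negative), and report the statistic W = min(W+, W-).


Step 1: Drop any zero differences (none here) and take |d_i|.
|d| = [7, 1, 4, 8, 6, 5]
Step 2: Midrank |d_i| (ties get averaged ranks).
ranks: |7|->5, |1|->1, |4|->2, |8|->6, |6|->4, |5|->3
Step 3: Attach original signs; sum ranks with positive sign and with negative sign.
W+ = 1 + 3 = 4
W- = 5 + 2 + 6 + 4 = 17
(Check: W+ + W- = 21 should equal n(n+1)/2 = 21.)
Step 4: Test statistic W = min(W+, W-) = 4.
Step 5: No ties, so the exact null distribution over the 2^6 = 64 sign assignments gives the two-sided p-value = 0.218750.
Step 6: alpha = 0.1. fail to reject H0.

W+ = 4, W- = 17, W = min = 4, p = 0.218750, fail to reject H0.


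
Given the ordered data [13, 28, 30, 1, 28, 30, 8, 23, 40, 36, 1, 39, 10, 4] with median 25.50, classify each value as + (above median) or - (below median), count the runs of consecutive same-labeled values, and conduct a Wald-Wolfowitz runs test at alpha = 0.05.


Step 1: Compute median = 25.50; label A = above, B = below.
Labels in order: BAABAABBAABABB  (n_A = 7, n_B = 7)
Step 2: Count runs R = 9.
Step 3: Under H0 (random ordering), E[R] = 2*n_A*n_B/(n_A+n_B) + 1 = 2*7*7/14 + 1 = 8.0000.
        Var[R] = 2*n_A*n_B*(2*n_A*n_B - n_A - n_B) / ((n_A+n_B)^2 * (n_A+n_B-1)) = 8232/2548 = 3.2308.
        SD[R] = 1.7974.
Step 4: Continuity-corrected z = (R - 0.5 - E[R]) / SD[R] = (9 - 0.5 - 8.0000) / 1.7974 = 0.2782.
Step 5: Two-sided p-value via normal approximation = 2*(1 - Phi(|z|)) = 0.780879.
Step 6: alpha = 0.05. fail to reject H0.

R = 9, z = 0.2782, p = 0.780879, fail to reject H0.


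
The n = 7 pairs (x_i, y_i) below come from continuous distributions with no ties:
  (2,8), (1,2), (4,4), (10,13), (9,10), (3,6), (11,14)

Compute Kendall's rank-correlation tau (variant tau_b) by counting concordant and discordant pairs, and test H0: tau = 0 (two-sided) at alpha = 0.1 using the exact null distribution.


Step 1: Enumerate the 21 unordered pairs (i,j) with i<j and classify each by sign(x_j-x_i) * sign(y_j-y_i).
  (1,2):dx=-1,dy=-6->C; (1,3):dx=+2,dy=-4->D; (1,4):dx=+8,dy=+5->C; (1,5):dx=+7,dy=+2->C
  (1,6):dx=+1,dy=-2->D; (1,7):dx=+9,dy=+6->C; (2,3):dx=+3,dy=+2->C; (2,4):dx=+9,dy=+11->C
  (2,5):dx=+8,dy=+8->C; (2,6):dx=+2,dy=+4->C; (2,7):dx=+10,dy=+12->C; (3,4):dx=+6,dy=+9->C
  (3,5):dx=+5,dy=+6->C; (3,6):dx=-1,dy=+2->D; (3,7):dx=+7,dy=+10->C; (4,5):dx=-1,dy=-3->C
  (4,6):dx=-7,dy=-7->C; (4,7):dx=+1,dy=+1->C; (5,6):dx=-6,dy=-4->C; (5,7):dx=+2,dy=+4->C
  (6,7):dx=+8,dy=+8->C
Step 2: C = 18, D = 3, total pairs = 21.
Step 3: tau = (C - D)/(n(n-1)/2) = (18 - 3)/21 = 0.714286.
Step 4: Exact two-sided p-value (enumerate n! = 5040 permutations of y under H0): p = 0.030159.
Step 5: alpha = 0.1. reject H0.

tau_b = 0.7143 (C=18, D=3), p = 0.030159, reject H0.


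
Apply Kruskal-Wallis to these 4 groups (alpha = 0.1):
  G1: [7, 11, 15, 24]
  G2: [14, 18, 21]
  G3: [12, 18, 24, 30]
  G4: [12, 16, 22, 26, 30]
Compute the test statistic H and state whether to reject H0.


Step 1: Combine all N = 16 observations and assign midranks.
sorted (value, group, rank): (7,G1,1), (11,G1,2), (12,G3,3.5), (12,G4,3.5), (14,G2,5), (15,G1,6), (16,G4,7), (18,G2,8.5), (18,G3,8.5), (21,G2,10), (22,G4,11), (24,G1,12.5), (24,G3,12.5), (26,G4,14), (30,G3,15.5), (30,G4,15.5)
Step 2: Sum ranks within each group.
R_1 = 21.5 (n_1 = 4)
R_2 = 23.5 (n_2 = 3)
R_3 = 40 (n_3 = 4)
R_4 = 51 (n_4 = 5)
Step 3: H = 12/(N(N+1)) * sum(R_i^2/n_i) - 3(N+1)
     = 12/(16*17) * (21.5^2/4 + 23.5^2/3 + 40^2/4 + 51^2/5) - 3*17
     = 0.044118 * 1219.85 - 51
     = 2.816728.
Step 4: Ties present; correction factor C = 1 - 24/(16^3 - 16) = 0.994118. Corrected H = 2.816728 / 0.994118 = 2.833395.
Step 5: Under H0, H ~ chi^2(3); p-value = 0.418032.
Step 6: alpha = 0.1. fail to reject H0.

H = 2.8334, df = 3, p = 0.418032, fail to reject H0.


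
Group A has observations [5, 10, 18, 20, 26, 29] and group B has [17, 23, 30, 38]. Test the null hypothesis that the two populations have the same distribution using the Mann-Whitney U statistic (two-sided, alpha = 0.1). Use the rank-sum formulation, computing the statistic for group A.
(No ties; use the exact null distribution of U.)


Step 1: Combine and sort all 10 observations; assign midranks.
sorted (value, group): (5,X), (10,X), (17,Y), (18,X), (20,X), (23,Y), (26,X), (29,X), (30,Y), (38,Y)
ranks: 5->1, 10->2, 17->3, 18->4, 20->5, 23->6, 26->7, 29->8, 30->9, 38->10
Step 2: Rank sum for X: R1 = 1 + 2 + 4 + 5 + 7 + 8 = 27.
Step 3: U_X = R1 - n1(n1+1)/2 = 27 - 6*7/2 = 27 - 21 = 6.
       U_Y = n1*n2 - U_X = 24 - 6 = 18.
Step 4: No ties, so the exact null distribution of U (based on enumerating the C(10,6) = 210 equally likely rank assignments) gives the two-sided p-value.
Step 5: p-value = 0.257143; compare to alpha = 0.1. fail to reject H0.

U_X = 6, p = 0.257143, fail to reject H0 at alpha = 0.1.


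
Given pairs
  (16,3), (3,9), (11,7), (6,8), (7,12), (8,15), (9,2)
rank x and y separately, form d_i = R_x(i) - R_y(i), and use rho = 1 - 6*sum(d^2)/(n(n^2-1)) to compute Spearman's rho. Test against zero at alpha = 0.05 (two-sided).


Step 1: Rank x and y separately (midranks; no ties here).
rank(x): 16->7, 3->1, 11->6, 6->2, 7->3, 8->4, 9->5
rank(y): 3->2, 9->5, 7->3, 8->4, 12->6, 15->7, 2->1
Step 2: d_i = R_x(i) - R_y(i); compute d_i^2.
  (7-2)^2=25, (1-5)^2=16, (6-3)^2=9, (2-4)^2=4, (3-6)^2=9, (4-7)^2=9, (5-1)^2=16
sum(d^2) = 88.
Step 3: rho = 1 - 6*88 / (7*(7^2 - 1)) = 1 - 528/336 = -0.571429.
Step 4: Under H0, t = rho * sqrt((n-2)/(1-rho^2)) = -1.5570 ~ t(5).
Step 5: Two-sided p-value from the t-distribution with 5 df = 0.180202.
Step 6: alpha = 0.05. fail to reject H0.

rho = -0.5714, p = 0.180202, fail to reject H0 at alpha = 0.05.


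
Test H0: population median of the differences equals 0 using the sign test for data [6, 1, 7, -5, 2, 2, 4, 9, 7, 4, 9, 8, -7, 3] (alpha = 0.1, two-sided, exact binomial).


Step 1: Discard zero differences. Original n = 14; n_eff = number of nonzero differences = 14.
Nonzero differences (with sign): +6, +1, +7, -5, +2, +2, +4, +9, +7, +4, +9, +8, -7, +3
Step 2: Count signs: positive = 12, negative = 2.
Step 3: Under H0: P(positive) = 0.5, so the number of positives S ~ Bin(14, 0.5).
Step 4: Two-sided exact p-value = sum of Bin(14,0.5) probabilities at or below the observed probability = 0.012939.
Step 5: alpha = 0.1. reject H0.

n_eff = 14, pos = 12, neg = 2, p = 0.012939, reject H0.


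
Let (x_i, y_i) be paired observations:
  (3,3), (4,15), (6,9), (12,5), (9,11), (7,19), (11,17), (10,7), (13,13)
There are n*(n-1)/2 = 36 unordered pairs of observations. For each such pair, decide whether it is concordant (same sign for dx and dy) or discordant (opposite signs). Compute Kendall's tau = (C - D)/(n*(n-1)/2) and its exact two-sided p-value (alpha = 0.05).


Step 1: Enumerate the 36 unordered pairs (i,j) with i<j and classify each by sign(x_j-x_i) * sign(y_j-y_i).
  (1,2):dx=+1,dy=+12->C; (1,3):dx=+3,dy=+6->C; (1,4):dx=+9,dy=+2->C; (1,5):dx=+6,dy=+8->C
  (1,6):dx=+4,dy=+16->C; (1,7):dx=+8,dy=+14->C; (1,8):dx=+7,dy=+4->C; (1,9):dx=+10,dy=+10->C
  (2,3):dx=+2,dy=-6->D; (2,4):dx=+8,dy=-10->D; (2,5):dx=+5,dy=-4->D; (2,6):dx=+3,dy=+4->C
  (2,7):dx=+7,dy=+2->C; (2,8):dx=+6,dy=-8->D; (2,9):dx=+9,dy=-2->D; (3,4):dx=+6,dy=-4->D
  (3,5):dx=+3,dy=+2->C; (3,6):dx=+1,dy=+10->C; (3,7):dx=+5,dy=+8->C; (3,8):dx=+4,dy=-2->D
  (3,9):dx=+7,dy=+4->C; (4,5):dx=-3,dy=+6->D; (4,6):dx=-5,dy=+14->D; (4,7):dx=-1,dy=+12->D
  (4,8):dx=-2,dy=+2->D; (4,9):dx=+1,dy=+8->C; (5,6):dx=-2,dy=+8->D; (5,7):dx=+2,dy=+6->C
  (5,8):dx=+1,dy=-4->D; (5,9):dx=+4,dy=+2->C; (6,7):dx=+4,dy=-2->D; (6,8):dx=+3,dy=-12->D
  (6,9):dx=+6,dy=-6->D; (7,8):dx=-1,dy=-10->C; (7,9):dx=+2,dy=-4->D; (8,9):dx=+3,dy=+6->C
Step 2: C = 19, D = 17, total pairs = 36.
Step 3: tau = (C - D)/(n(n-1)/2) = (19 - 17)/36 = 0.055556.
Step 4: Exact two-sided p-value (enumerate n! = 362880 permutations of y under H0): p = 0.919455.
Step 5: alpha = 0.05. fail to reject H0.

tau_b = 0.0556 (C=19, D=17), p = 0.919455, fail to reject H0.
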